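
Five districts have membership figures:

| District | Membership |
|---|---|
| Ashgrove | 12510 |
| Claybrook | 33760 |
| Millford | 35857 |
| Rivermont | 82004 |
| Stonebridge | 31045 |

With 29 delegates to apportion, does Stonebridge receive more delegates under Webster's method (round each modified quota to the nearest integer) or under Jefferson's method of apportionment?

Webster

Webster: Ashgrove 2, Claybrook 5, Millford 5, Rivermont 12, Stonebridge 5.
Jefferson: Ashgrove 2, Claybrook 5, Millford 5, Rivermont 13, Stonebridge 4.
Stonebridge gets 5 under Webster and 4 under Jefferson.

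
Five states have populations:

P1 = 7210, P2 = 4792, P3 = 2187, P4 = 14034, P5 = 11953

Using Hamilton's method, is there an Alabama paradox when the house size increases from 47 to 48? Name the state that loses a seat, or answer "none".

P3

At 47 seats: P1 8, P2 6, P3 3, P4 16, P5 14.
At 48 seats: P1 9, P2 6, P3 2, P4 17, P5 14.
P3 drops from 3 to 2.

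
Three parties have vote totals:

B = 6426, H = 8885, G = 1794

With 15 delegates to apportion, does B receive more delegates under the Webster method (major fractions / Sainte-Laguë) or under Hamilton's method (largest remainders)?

Webster: B 5, H 8, G 2.
Hamilton: B 6, H 8, G 1.
B gets 5 under Webster and 6 under Hamilton.

Hamilton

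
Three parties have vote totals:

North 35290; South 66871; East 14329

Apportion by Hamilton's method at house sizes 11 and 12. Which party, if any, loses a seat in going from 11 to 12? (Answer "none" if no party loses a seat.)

East

At 11 seats: North 3, South 6, East 2.
At 12 seats: North 4, South 7, East 1.
East drops from 2 to 1.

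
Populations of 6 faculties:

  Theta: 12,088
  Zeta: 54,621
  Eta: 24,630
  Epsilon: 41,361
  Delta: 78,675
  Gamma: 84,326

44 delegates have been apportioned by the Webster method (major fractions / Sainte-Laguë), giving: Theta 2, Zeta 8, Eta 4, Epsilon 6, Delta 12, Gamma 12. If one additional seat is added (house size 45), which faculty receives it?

Priority for the next seat is population ÷ (current seats + 0.5).
Priorities: Theta 4835.200, Zeta 6426.000, Eta 5473.333, Epsilon 6363.231, Delta 6294.000, Gamma 6746.080.
Highest priority: Gamma.

Gamma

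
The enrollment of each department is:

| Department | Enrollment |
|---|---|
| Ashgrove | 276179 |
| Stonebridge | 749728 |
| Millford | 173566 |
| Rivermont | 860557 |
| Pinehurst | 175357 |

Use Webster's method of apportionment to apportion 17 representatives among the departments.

Standard divisor 2235387/17 ≈ 131493.353; standard quotas: Ashgrove 2.100, Stonebridge 5.702, Millford 1.320, Rivermont 6.544, Pinehurst 1.334.
Rounding to the nearest integer gives Ashgrove 2, Stonebridge 6, Millford 1, Rivermont 7, Pinehurst 1 — total 17, matching the house size, so no adjustment is needed.

Ashgrove: 2, Stonebridge: 6, Millford: 1, Rivermont: 7, Pinehurst: 1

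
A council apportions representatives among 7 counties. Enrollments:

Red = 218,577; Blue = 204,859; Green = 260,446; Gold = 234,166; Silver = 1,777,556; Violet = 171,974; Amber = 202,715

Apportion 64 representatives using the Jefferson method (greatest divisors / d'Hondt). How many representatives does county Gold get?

Standard divisor 3070293/64 ≈ 47973.328; standard quotas: Red 4.556, Blue 4.270, Green 5.429, Gold 4.881, Silver 37.053, Violet 3.585, Amber 4.226.
Rounding down gives 4, 4, 5, 4, 37, 3, 4 = 61 seats, so the divisor must be adjusted.
With modified divisor 45000: modified quotas Red 4.857, Blue 4.552, Green 5.788, Gold 5.204, Silver 39.501, Violet 3.822, Amber 4.505.
Rounding down: Red 4, Blue 4, Green 5, Gold 5, Silver 39, Violet 3, Amber 4 (total 64).
Gold receives 5.

5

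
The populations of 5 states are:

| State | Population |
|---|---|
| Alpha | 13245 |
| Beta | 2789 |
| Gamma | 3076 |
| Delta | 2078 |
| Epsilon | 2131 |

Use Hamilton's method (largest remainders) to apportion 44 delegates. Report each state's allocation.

Alpha: 25, Beta: 5, Gamma: 6, Delta: 4, Epsilon: 4

Standard divisor: 23319 ÷ 44 ≈ 529.977.
Standard quotas: Alpha 24.9916, Beta 5.2625, Gamma 5.8040, Delta 3.9209, Epsilon 4.0209.
Lower quotas: Alpha 24, Beta 5, Gamma 5, Delta 3, Epsilon 4 (sum 41, leaving 3 seats).
Remainders in descending order: Alpha 0.9916, Delta 0.9209, Gamma 0.8040, Beta 0.2625, Epsilon 0.0209.
The surplus seats go to Alpha, Delta, Gamma.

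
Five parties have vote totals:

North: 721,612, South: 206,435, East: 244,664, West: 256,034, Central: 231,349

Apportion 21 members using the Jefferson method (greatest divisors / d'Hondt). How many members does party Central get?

Standard divisor 1660094/21 ≈ 79052.095; standard quotas: North 9.128, South 2.611, East 3.095, West 3.239, Central 2.927.
Rounding down gives 9, 2, 3, 3, 2 = 19 seats, so the divisor must be adjusted.
With modified divisor 70500: modified quotas North 10.236, South 2.928, East 3.470, West 3.632, Central 3.282.
Rounding down: North 10, South 2, East 3, West 3, Central 3 (total 21).
Central receives 3.

3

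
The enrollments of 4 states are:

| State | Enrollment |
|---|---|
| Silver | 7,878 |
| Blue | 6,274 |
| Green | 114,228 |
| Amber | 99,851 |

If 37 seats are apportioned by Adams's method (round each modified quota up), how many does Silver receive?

Standard divisor 228231/37 ≈ 6168.405; standard quotas: Silver 1.277, Blue 1.017, Green 18.518, Amber 16.187.
Rounding up gives 2, 2, 19, 17 = 40 seats, so the divisor must be adjusted.
With modified divisor 6500: modified quotas Silver 1.212, Blue 0.965, Green 17.574, Amber 15.362.
Rounding up: Silver 2, Blue 1, Green 18, Amber 16 (total 37).
Silver receives 2.

2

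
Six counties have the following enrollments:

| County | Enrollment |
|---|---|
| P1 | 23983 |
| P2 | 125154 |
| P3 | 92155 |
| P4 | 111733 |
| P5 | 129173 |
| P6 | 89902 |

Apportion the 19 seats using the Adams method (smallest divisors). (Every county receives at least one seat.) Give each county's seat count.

Standard divisor 572100/19 ≈ 30110.526; standard quotas: P1 0.796, P2 4.156, P3 3.061, P4 3.711, P5 4.290, P6 2.986.
Rounding up gives 1, 5, 4, 4, 5, 3 = 22 seats, so the divisor must be adjusted.
With modified divisor 34800: modified quotas P1 0.689, P2 3.596, P3 2.648, P4 3.211, P5 3.712, P6 2.583.
Rounding up: P1 1, P2 4, P3 3, P4 4, P5 4, P6 3 (total 19).

P1 1, P2 4, P3 3, P4 4, P5 4, P6 3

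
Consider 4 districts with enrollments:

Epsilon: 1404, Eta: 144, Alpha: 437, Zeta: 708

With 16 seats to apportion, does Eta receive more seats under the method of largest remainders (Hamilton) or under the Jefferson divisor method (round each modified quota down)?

Hamilton: Epsilon 8, Eta 1, Alpha 3, Zeta 4.
Jefferson: Epsilon 9, Eta 0, Alpha 3, Zeta 4.
Eta gets 1 under Hamilton and 0 under Jefferson.

Hamilton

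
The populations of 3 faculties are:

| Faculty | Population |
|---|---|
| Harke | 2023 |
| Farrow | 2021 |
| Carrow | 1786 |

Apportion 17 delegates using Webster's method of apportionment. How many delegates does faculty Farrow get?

6

Standard divisor 5830/17 ≈ 342.941; standard quotas: Harke 5.899, Farrow 5.893, Carrow 5.208.
Rounding to the nearest integer gives Harke 6, Farrow 6, Carrow 5 — total 17, matching the house size, so no adjustment is needed.
Farrow receives 6.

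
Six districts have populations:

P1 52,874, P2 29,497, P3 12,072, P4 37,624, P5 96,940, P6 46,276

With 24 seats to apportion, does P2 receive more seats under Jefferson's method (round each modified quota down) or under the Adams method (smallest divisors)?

Jefferson: P1 5, P2 2, P3 1, P4 3, P5 9, P6 4.
Adams: P1 5, P2 3, P3 1, P4 3, P5 8, P6 4.
P2 gets 2 under Jefferson and 3 under Adams.

Adams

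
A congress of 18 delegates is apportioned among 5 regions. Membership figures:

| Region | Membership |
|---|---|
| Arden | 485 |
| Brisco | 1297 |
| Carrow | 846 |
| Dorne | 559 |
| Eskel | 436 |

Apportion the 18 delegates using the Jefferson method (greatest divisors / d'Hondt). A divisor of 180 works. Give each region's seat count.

Arden=2; Brisco=7; Carrow=4; Dorne=3; Eskel=2

With modified divisor 180: modified quotas Arden 2.694, Brisco 7.206, Carrow 4.700, Dorne 3.106, Eskel 2.422.
Rounding down: Arden 2, Brisco 7, Carrow 4, Dorne 3, Eskel 2 (total 18).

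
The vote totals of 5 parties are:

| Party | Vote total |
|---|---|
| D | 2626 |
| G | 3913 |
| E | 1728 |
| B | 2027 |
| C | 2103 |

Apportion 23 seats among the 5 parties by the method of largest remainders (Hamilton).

Standard divisor: 12397 ÷ 23 = 539.
Standard quotas: D 4.872, G 7.260, E 3.206, B 3.761, C 3.902.
Lower quotas: D 4, G 7, E 3, B 3, C 3 (sum 20, leaving 3 seats).
Remainders in descending order: C 0.902, D 0.872, B 0.761, G 0.260, E 0.206.
Largest remainders: C, D, B receive the extra seats.

D: 5; G: 7; E: 3; B: 4; C: 4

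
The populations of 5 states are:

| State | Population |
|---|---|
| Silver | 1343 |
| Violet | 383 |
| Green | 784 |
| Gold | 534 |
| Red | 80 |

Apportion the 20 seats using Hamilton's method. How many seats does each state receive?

Silver=9; Violet=2; Green=5; Gold=3; Red=1

The standard divisor is 3124/20 ≈ 156.2.
Standard quotas: Silver 8.598, Violet 2.452, Green 5.019, Gold 3.419, Red 0.512.
Lower quotas: Silver 8, Violet 2, Green 5, Gold 3, Red 0 (sum 18, leaving 2 seats).
Remainders in descending order: Silver 0.598, Red 0.512, Violet 0.452, Gold 0.419, Green 0.019.
The surplus seats go to Silver, Red.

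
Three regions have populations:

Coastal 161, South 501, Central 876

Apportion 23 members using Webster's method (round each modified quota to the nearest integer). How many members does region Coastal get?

Standard divisor 1538/23 ≈ 66.87; standard quotas: Coastal 2.408, South 7.492, Central 13.100.
Rounding to the nearest integer gives 2, 7, 13 = 22 seats, so the divisor must be adjusted.
With modified divisor 66: modified quotas Coastal 2.439, South 7.591, Central 13.273.
Rounding to the nearest integer: Coastal 2, South 8, Central 13 (total 23).
Coastal receives 2.

2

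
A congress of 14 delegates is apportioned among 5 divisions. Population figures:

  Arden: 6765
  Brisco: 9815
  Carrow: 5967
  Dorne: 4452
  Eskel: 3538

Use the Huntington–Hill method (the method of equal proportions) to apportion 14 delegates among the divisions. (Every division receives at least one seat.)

Arden: 3; Brisco: 4; Carrow: 3; Dorne: 2; Eskel: 2

With divisor 2315: modified quotas Arden 2.922, Brisco 4.240, Carrow 2.578, Dorne 1.923, Eskel 1.528.
Geometric-mean thresholds: Arden √(2·3)=2.449, Brisco √(4·5)=4.472, Carrow √(2·3)=2.449, Dorne √(1·2)=1.414, Eskel √(1·2)=1.414.
Each quota rounded against its threshold gives Arden 3, Brisco 4, Carrow 3, Dorne 2, Eskel 2 (total 14).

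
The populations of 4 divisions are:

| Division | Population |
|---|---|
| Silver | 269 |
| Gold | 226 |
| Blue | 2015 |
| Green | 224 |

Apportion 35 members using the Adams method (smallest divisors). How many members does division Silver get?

Standard divisor 2734/35 ≈ 78.114; standard quotas: Silver 3.444, Gold 2.893, Blue 25.796, Green 2.868.
Rounding up gives 4, 3, 26, 3 = 36 seats, so the divisor must be adjusted.
With modified divisor 82: modified quotas Silver 3.280, Gold 2.756, Blue 24.573, Green 2.732.
Rounding up: Silver 4, Gold 3, Blue 25, Green 3 (total 35).
Silver receives 4.

4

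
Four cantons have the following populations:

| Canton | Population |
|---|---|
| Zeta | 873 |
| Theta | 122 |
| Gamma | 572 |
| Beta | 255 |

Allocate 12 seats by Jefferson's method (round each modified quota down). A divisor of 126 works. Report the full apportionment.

Zeta: 6; Theta: 0; Gamma: 4; Beta: 2

With modified divisor 126: modified quotas Zeta 6.929, Theta 0.968, Gamma 4.540, Beta 2.024.
Rounding down: Zeta 6, Theta 0, Gamma 4, Beta 2 (total 12).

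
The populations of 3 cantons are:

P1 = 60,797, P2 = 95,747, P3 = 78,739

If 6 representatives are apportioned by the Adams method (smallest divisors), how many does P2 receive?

Standard divisor 235283/6 ≈ 39213.833; standard quotas: P1 1.550, P2 2.442, P3 2.008.
Rounding up gives 2, 3, 3 = 8 seats, so the divisor must be adjusted.
With modified divisor 54300: modified quotas P1 1.120, P2 1.763, P3 1.450.
Rounding up: P1 2, P2 2, P3 2 (total 6).
P2 receives 2.

2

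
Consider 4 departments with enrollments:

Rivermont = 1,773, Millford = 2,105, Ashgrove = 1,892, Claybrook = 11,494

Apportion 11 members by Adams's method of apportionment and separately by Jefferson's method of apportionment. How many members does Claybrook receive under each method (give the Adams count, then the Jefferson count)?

Adams: Rivermont 1, Millford 2, Ashgrove 1, Claybrook 7.
Jefferson: Rivermont 1, Millford 1, Ashgrove 1, Claybrook 8.
Claybrook gets 7 under Adams and 8 under Jefferson.

7 and 8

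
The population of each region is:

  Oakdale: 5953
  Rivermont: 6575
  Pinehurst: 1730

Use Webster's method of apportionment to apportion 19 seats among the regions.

Oakdale 8, Rivermont 9, Pinehurst 2

Standard divisor 14258/19 ≈ 750.421; standard quotas: Oakdale 7.933, Rivermont 8.762, Pinehurst 2.305.
Rounding to the nearest integer gives Oakdale 8, Rivermont 9, Pinehurst 2 — total 19, matching the house size, so no adjustment is needed.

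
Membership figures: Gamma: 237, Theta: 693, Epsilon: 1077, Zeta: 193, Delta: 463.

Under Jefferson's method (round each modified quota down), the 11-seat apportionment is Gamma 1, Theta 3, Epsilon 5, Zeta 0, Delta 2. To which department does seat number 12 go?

Zeta

Priority for the next seat is population ÷ (current seats + 1).
Priorities: Gamma 118.500, Theta 173.250, Epsilon 179.500, Zeta 193.000, Delta 154.333.
Highest priority: Zeta.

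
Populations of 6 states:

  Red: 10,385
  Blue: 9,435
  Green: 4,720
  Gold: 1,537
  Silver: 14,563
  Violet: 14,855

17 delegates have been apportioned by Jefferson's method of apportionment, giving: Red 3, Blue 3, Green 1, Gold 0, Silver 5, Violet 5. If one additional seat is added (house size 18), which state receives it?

Red

Priority for the next seat is population ÷ (current seats + 1).
Priorities: Red 2596.250, Blue 2358.750, Green 2360.000, Gold 1537.000, Silver 2427.167, Violet 2475.833.
Highest priority: Red.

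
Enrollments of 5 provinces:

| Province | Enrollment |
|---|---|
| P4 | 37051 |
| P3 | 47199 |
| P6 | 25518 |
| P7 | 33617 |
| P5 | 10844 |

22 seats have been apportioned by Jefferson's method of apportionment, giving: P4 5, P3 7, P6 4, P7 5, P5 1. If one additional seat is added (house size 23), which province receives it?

P4

Priority for the next seat is population ÷ (current seats + 1).
Priorities: P4 6175.167, P3 5899.875, P6 5103.600, P7 5602.833, P5 5422.000.
Highest priority: P4.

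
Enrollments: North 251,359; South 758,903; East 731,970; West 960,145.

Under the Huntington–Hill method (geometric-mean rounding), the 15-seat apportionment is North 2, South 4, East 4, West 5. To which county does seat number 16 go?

West

Priority for the next seat is population ÷ (√(s·(s+1))).
Priorities: North 102616.882, South 169695.870, East 163673.468, West 175297.692.
Highest priority: West.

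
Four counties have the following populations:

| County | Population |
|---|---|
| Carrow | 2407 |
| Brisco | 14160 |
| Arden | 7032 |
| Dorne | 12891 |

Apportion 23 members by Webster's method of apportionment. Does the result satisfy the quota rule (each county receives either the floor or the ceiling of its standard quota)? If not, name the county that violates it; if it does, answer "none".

Standard quotas: Carrow 1.517, Brisco 8.925, Arden 4.432, Dorne 8.125.
Webster allocation: Carrow 2, Brisco 9, Arden 4, Dorne 8.
Every allocation lies between the lower and upper quota.

none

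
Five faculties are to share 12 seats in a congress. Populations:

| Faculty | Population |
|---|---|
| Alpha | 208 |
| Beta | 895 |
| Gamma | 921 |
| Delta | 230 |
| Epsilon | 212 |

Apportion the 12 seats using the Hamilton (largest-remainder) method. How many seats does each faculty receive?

Alpha: 1, Beta: 4, Gamma: 5, Delta: 1, Epsilon: 1

Standard divisor: 2466 ÷ 12 ≈ 205.5.
Standard quotas: Alpha 1.012, Beta 4.355, Gamma 4.482, Delta 1.119, Epsilon 1.032.
Lower quotas: Alpha 1, Beta 4, Gamma 4, Delta 1, Epsilon 1 (sum 11, leaving 1 seat).
Remainders in descending order: Gamma 0.482, Beta 0.355, Delta 0.119, Epsilon 0.032, Alpha 0.012.
Largest remainder: Gamma receives the extra seat.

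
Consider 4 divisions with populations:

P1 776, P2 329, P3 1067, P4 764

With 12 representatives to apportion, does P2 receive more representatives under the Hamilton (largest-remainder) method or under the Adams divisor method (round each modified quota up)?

Hamilton: P1 3, P2 1, P3 5, P4 3.
Adams: P1 3, P2 2, P3 4, P4 3.
P2 gets 1 under Hamilton and 2 under Adams.

Adams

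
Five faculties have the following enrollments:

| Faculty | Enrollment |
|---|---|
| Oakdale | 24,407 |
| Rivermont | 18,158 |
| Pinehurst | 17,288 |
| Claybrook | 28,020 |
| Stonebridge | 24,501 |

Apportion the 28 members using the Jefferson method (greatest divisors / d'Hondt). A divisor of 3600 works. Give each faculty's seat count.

With modified divisor 3600: modified quotas Oakdale 6.780, Rivermont 5.044, Pinehurst 4.802, Claybrook 7.783, Stonebridge 6.806.
Rounding down: Oakdale 6, Rivermont 5, Pinehurst 4, Claybrook 7, Stonebridge 6 (total 28).

Oakdale 6, Rivermont 5, Pinehurst 4, Claybrook 7, Stonebridge 6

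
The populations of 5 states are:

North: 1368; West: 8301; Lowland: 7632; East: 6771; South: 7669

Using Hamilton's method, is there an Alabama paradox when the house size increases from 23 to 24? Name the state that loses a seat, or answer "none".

none

At 23 seats: North 1, West 6, Lowland 5, East 5, South 6.
At 24 seats: North 1, West 6, Lowland 6, East 5, South 6.
No state's allocation decreased.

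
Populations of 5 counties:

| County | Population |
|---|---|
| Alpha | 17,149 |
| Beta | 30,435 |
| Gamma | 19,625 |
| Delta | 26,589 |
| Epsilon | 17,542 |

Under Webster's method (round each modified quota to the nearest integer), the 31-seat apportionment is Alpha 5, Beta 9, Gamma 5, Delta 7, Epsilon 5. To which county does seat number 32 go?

Priority for the next seat is population ÷ (current seats + 0.5).
Priorities: Alpha 3118.000, Beta 3203.684, Gamma 3568.182, Delta 3545.200, Epsilon 3189.455.
Highest priority: Gamma.

Gamma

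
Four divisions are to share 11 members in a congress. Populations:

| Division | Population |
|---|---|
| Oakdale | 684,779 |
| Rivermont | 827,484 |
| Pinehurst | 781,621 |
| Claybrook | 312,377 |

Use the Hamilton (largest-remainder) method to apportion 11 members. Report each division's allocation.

Total 2606261; standard divisor 2606261/11 ≈ 236932.818.
Standard quotas: Oakdale 2.8902, Rivermont 3.4925, Pinehurst 3.2989, Claybrook 1.3184.
Lower quotas: Oakdale 2, Rivermont 3, Pinehurst 3, Claybrook 1 (sum 9, leaving 2 seats).
Remainders in descending order: Oakdale 0.8902, Rivermont 0.4925, Claybrook 0.3184, Pinehurst 0.2989.
Largest remainders: Oakdale, Rivermont receive the extra seats.

Oakdale=3, Rivermont=4, Pinehurst=3, Claybrook=1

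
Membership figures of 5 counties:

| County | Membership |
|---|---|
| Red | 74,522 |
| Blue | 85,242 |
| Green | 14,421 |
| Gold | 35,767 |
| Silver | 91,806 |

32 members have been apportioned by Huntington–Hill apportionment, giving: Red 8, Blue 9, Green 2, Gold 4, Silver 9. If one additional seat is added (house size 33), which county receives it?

Silver

Priority for the next seat is population ÷ (√(s·(s+1))).
Priorities: Red 8782.502, Blue 8985.296, Green 5887.349, Gold 7997.744, Silver 9677.202.
Highest priority: Silver.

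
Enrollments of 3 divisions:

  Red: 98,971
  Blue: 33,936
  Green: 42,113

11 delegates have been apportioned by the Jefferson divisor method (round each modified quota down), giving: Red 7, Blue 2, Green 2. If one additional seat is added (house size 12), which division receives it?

Priority for the next seat is population ÷ (current seats + 1).
Priorities: Red 12371.375, Blue 11312.000, Green 14037.667.
Highest priority: Green.

Green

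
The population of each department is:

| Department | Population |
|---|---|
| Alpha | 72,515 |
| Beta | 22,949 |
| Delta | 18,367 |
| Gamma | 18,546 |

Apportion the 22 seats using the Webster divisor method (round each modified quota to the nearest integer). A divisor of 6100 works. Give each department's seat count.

Alpha=12, Beta=4, Delta=3, Gamma=3

With modified divisor 6100: modified quotas Alpha 11.888, Beta 3.762, Delta 3.011, Gamma 3.040.
Rounding to the nearest integer: Alpha 12, Beta 4, Delta 3, Gamma 3 (total 22).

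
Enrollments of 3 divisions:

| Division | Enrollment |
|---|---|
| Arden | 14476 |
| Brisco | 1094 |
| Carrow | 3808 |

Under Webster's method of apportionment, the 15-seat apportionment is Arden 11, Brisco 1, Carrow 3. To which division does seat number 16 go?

Arden

Priority for the next seat is population ÷ (current seats + 0.5).
Priorities: Arden 1258.783, Brisco 729.333, Carrow 1088.000.
Highest priority: Arden.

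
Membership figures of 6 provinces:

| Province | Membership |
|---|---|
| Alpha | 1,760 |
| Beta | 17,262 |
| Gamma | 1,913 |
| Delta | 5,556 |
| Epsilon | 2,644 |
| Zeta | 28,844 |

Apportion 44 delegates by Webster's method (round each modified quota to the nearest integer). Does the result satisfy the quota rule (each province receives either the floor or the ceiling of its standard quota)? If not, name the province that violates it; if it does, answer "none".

Standard quotas: Alpha 1.336, Beta 13.100, Gamma 1.452, Delta 4.216, Epsilon 2.007, Zeta 21.890.
Webster allocation: Alpha 1, Beta 13, Gamma 1, Delta 4, Epsilon 2, Zeta 23.
Zeta has quota 21.890 (lower 21, upper 22) but receives 23 — outside the quota interval.

Zeta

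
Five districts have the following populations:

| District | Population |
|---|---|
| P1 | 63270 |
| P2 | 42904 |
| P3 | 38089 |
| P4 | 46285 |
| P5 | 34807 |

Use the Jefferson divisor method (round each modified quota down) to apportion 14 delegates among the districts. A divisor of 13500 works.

P1 4; P2 3; P3 2; P4 3; P5 2

With modified divisor 13500: modified quotas P1 4.687, P2 3.178, P3 2.821, P4 3.429, P5 2.578.
Rounding down: P1 4, P2 3, P3 2, P4 3, P5 2 (total 14).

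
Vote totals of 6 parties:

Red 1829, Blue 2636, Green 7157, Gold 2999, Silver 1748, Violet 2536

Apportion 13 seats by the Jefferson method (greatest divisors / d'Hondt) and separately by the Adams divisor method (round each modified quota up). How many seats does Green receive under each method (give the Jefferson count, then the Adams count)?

Jefferson: Red 1, Blue 2, Green 5, Gold 2, Silver 1, Violet 2.
Adams: Red 2, Blue 2, Green 4, Gold 2, Silver 1, Violet 2.
Green gets 5 under Jefferson and 4 under Adams.

5 and 4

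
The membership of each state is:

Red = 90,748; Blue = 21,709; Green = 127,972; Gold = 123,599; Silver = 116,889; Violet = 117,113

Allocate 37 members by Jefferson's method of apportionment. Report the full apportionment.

Standard divisor 598030/37 ≈ 16162.973; standard quotas: Red 5.615, Blue 1.343, Green 7.918, Gold 7.647, Silver 7.232, Violet 7.246.
Rounding down gives 5, 1, 7, 7, 7, 7 = 34 seats, so the divisor must be adjusted.
With modified divisor 14900: modified quotas Red 6.090, Blue 1.457, Green 8.589, Gold 8.295, Silver 7.845, Violet 7.860.
Rounding down: Red 6, Blue 1, Green 8, Gold 8, Silver 7, Violet 7 (total 37).

Red: 6, Blue: 1, Green: 8, Gold: 8, Silver: 7, Violet: 7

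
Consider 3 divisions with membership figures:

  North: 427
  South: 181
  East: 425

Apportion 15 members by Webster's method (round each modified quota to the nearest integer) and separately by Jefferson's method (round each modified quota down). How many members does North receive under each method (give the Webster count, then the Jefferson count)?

Webster: North 6, South 3, East 6.
Jefferson: North 7, South 2, East 6.
North gets 6 under Webster and 7 under Jefferson.

6 and 7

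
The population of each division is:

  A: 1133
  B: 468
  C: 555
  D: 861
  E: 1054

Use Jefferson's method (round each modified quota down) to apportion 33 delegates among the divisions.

Standard divisor 4071/33 ≈ 123.364; standard quotas: A 9.184, B 3.794, C 4.499, D 6.979, E 8.544.
Rounding down gives 9, 3, 4, 6, 8 = 30 seats, so the divisor must be adjusted.
With modified divisor 115: modified quotas A 9.852, B 4.070, C 4.826, D 7.487, E 9.165.
Rounding down: A 9, B 4, C 4, D 7, E 9 (total 33).

A 9, B 4, C 4, D 7, E 9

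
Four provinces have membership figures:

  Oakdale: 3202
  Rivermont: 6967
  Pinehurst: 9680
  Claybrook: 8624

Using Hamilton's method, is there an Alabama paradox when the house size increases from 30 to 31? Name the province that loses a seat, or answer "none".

Oakdale

At 30 seats: Oakdale 4, Rivermont 7, Pinehurst 10, Claybrook 9.
At 31 seats: Oakdale 3, Rivermont 8, Pinehurst 11, Claybrook 9.
Oakdale drops from 4 to 3.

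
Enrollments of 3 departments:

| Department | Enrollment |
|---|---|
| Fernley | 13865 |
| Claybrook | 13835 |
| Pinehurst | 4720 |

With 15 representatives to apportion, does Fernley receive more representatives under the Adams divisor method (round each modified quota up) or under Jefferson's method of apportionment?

Jefferson

Adams: Fernley 6, Claybrook 6, Pinehurst 3.
Jefferson: Fernley 7, Claybrook 6, Pinehurst 2.
Fernley gets 6 under Adams and 7 under Jefferson.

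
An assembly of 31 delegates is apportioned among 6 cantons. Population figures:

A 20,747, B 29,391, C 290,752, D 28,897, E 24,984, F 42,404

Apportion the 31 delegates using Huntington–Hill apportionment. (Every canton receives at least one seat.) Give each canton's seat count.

A=2; B=2; C=20; D=2; E=2; F=3

With divisor 14429: modified quotas A 1.438, B 2.037, C 20.151, D 2.003, E 1.732, F 2.939.
Geometric-mean thresholds: A √(1·2)=1.414, B √(2·3)=2.449, C √(20·21)=20.494, D √(2·3)=2.449, E √(1·2)=1.414, F √(2·3)=2.449.
Each quota rounded against its threshold gives A 2, B 2, C 20, D 2, E 2, F 3 (total 31).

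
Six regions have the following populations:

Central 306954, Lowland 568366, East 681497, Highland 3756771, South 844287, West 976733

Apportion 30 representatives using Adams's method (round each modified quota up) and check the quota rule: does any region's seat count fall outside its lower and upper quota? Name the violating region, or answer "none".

Highland

Standard quotas: Central 1.291, Lowland 2.390, East 2.866, Highland 15.797, South 3.550, West 4.107.
Adams allocation: Central 2, Lowland 3, East 3, Highland 14, South 4, West 4.
Highland has quota 15.797 (lower 15, upper 16) but receives 14 — outside the quota interval.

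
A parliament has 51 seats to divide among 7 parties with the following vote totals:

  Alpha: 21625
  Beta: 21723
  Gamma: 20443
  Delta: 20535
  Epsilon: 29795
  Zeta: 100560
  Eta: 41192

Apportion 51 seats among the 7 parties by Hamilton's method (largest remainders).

Total 255873; standard divisor 255873/51 ≈ 5017.118.
Standard quotas: Alpha 4.3102, Beta 4.3298, Gamma 4.0747, Delta 4.0930, Epsilon 5.9387, Zeta 20.0434, Eta 8.2103.
Lower quotas: Alpha 4, Beta 4, Gamma 4, Delta 4, Epsilon 5, Zeta 20, Eta 8 (sum 49, leaving 2 seats).
Remainders in descending order: Epsilon 0.9387, Beta 0.3298, Alpha 0.3102, Eta 0.2103, Delta 0.0930, Gamma 0.0747, Zeta 0.0434.
The surplus seats go to Epsilon, Beta.

Alpha: 4, Beta: 5, Gamma: 4, Delta: 4, Epsilon: 6, Zeta: 20, Eta: 8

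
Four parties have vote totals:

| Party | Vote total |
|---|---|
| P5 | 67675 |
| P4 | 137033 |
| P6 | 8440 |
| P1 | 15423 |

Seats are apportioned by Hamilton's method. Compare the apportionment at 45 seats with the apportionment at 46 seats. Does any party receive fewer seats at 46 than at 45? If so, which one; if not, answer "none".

At 45 seats: P5 13, P4 27, P6 2, P1 3.
At 46 seats: P5 14, P4 27, P6 2, P1 3.
No party's allocation decreased.

none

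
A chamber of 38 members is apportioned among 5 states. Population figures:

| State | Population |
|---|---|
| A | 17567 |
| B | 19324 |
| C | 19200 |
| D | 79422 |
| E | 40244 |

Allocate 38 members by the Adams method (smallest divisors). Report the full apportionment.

A=4; B=4; C=4; D=17; E=9

Standard divisor 175757/38 ≈ 4625.184; standard quotas: A 3.798, B 4.178, C 4.151, D 17.172, E 8.701.
Rounding up gives 4, 5, 5, 18, 9 = 41 seats, so the divisor must be adjusted.
With modified divisor 4900: modified quotas A 3.585, B 3.944, C 3.918, D 16.209, E 8.213.
Rounding up: A 4, B 4, C 4, D 17, E 9 (total 38).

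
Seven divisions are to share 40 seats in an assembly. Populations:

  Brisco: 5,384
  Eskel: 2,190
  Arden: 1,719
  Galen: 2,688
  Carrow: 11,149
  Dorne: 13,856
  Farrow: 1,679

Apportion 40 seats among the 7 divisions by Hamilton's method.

The standard divisor is 38665/40 ≈ 966.625.
Standard quotas: Brisco 5.5699, Eskel 2.2656, Arden 1.7784, Galen 2.7808, Carrow 11.5339, Dorne 14.3344, Farrow 1.7370.
Lower quotas: Brisco 5, Eskel 2, Arden 1, Galen 2, Carrow 11, Dorne 14, Farrow 1 (sum 36, leaving 4 seats).
Remainders in descending order: Galen 0.7808, Arden 0.7784, Farrow 0.7370, Brisco 0.5699, Carrow 0.5339, Dorne 0.3344, Eskel 0.2656.
The surplus seats go to Galen, Arden, Farrow, Brisco.

Brisco 6, Eskel 2, Arden 2, Galen 3, Carrow 11, Dorne 14, Farrow 2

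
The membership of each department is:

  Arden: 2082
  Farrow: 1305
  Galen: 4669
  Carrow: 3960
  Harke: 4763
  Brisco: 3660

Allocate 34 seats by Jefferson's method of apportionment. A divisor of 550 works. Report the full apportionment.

With modified divisor 550: modified quotas Arden 3.785, Farrow 2.373, Galen 8.489, Carrow 7.200, Harke 8.660, Brisco 6.655.
Rounding down: Arden 3, Farrow 2, Galen 8, Carrow 7, Harke 8, Brisco 6 (total 34).

Arden=3, Farrow=2, Galen=8, Carrow=7, Harke=8, Brisco=6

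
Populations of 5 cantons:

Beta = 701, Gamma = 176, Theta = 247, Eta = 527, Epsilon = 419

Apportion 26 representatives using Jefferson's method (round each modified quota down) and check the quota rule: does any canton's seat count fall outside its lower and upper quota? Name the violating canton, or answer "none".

Standard quotas: Beta 8.805, Gamma 2.211, Theta 3.102, Eta 6.619, Epsilon 5.263.
Jefferson allocation: Beta 9, Gamma 2, Theta 3, Eta 7, Epsilon 5.
Every allocation lies between the lower and upper quota.

none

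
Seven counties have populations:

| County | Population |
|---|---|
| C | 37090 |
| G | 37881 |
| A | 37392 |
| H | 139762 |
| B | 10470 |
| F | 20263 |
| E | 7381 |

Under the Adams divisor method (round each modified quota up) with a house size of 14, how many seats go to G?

Standard divisor 290239/14 ≈ 20731.357; standard quotas: C 1.789, G 1.827, A 1.804, H 6.742, B 0.505, F 0.977, E 0.356.
Rounding up gives 2, 2, 2, 7, 1, 1, 1 = 16 seats, so the divisor must be adjusted.
With modified divisor 31400: modified quotas C 1.181, G 1.206, A 1.191, H 4.451, B 0.333, F 0.645, E 0.235.
Rounding up: C 2, G 2, A 2, H 5, B 1, F 1, E 1 (total 14).
G receives 2.

2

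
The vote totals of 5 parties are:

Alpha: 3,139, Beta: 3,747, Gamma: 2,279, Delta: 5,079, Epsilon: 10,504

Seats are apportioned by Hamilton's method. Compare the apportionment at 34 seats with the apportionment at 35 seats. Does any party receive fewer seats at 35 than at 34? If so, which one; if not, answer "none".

At 34 seats: Alpha 4, Beta 5, Gamma 3, Delta 7, Epsilon 15.
At 35 seats: Alpha 5, Beta 5, Gamma 3, Delta 7, Epsilon 15.
No party's allocation decreased.

none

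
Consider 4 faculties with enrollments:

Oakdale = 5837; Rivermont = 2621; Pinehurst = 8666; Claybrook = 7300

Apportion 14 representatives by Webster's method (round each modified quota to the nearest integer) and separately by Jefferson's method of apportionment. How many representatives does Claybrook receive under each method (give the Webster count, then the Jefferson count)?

Webster: Oakdale 3, Rivermont 2, Pinehurst 5, Claybrook 4.
Jefferson: Oakdale 3, Rivermont 1, Pinehurst 5, Claybrook 5.
Claybrook gets 4 under Webster and 5 under Jefferson.

4 and 5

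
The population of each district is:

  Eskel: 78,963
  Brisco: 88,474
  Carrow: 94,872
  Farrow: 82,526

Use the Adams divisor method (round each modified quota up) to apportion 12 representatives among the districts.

Eskel: 3, Brisco: 3, Carrow: 3, Farrow: 3

Standard divisor 344835/12 ≈ 28736.25; standard quotas: Eskel 2.748, Brisco 3.079, Carrow 3.301, Farrow 2.872.
Rounding up gives 3, 4, 4, 3 = 14 seats, so the divisor must be adjusted.
With modified divisor 35600: modified quotas Eskel 2.218, Brisco 2.485, Carrow 2.665, Farrow 2.318.
Rounding up: Eskel 3, Brisco 3, Carrow 3, Farrow 3 (total 12).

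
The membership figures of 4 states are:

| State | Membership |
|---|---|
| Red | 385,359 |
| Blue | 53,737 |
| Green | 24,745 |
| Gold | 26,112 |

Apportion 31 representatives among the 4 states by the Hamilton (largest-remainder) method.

Total 489953; standard divisor 489953/31 ≈ 15804.935.
Standard quotas: Red 24.3822, Blue 3.4000, Green 1.5657, Gold 1.6521.
Lower quotas: Red 24, Blue 3, Green 1, Gold 1 (sum 29, leaving 2 seats).
Remainders in descending order: Gold 0.6521, Green 0.5657, Blue 0.4000, Red 0.3822.
Largest remainders: Gold, Green receive the extra seats.

Red=24, Blue=3, Green=2, Gold=2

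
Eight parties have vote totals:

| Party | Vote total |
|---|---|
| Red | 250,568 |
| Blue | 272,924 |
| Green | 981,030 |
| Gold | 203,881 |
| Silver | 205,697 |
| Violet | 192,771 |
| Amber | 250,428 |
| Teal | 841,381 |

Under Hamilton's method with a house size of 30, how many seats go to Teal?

The standard divisor is 3198680/30 ≈ 106622.667.
Standard quotas: Red 2.3500, Blue 2.5597, Green 9.2010, Gold 1.9122, Silver 1.9292, Violet 1.8080, Amber 2.3487, Teal 7.8912.
Lower quotas: Red 2, Blue 2, Green 9, Gold 1, Silver 1, Violet 1, Amber 2, Teal 7 (sum 25, leaving 5 seats).
Remainders in descending order: Silver 0.9292, Gold 0.9122, Teal 0.8912, Violet 0.8080, Blue 0.5597, Red 0.3500, Amber 0.3487, Green 0.2010.
Largest remainders: Silver, Gold, Teal, Violet, Blue receive the extra seats.
Teal receives 8.

8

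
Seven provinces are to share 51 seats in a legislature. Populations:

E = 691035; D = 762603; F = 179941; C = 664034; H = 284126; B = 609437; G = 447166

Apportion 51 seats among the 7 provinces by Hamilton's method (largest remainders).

Total 3638342; standard divisor 3638342/51 ≈ 71340.039.
Standard quotas: E 9.6865, D 10.6897, F 2.5223, C 9.3080, H 3.9827, B 8.5427, G 6.2681.
Lower quotas: E 9, D 10, F 2, C 9, H 3, B 8, G 6 (sum 47, leaving 4 seats).
Remainders in descending order: H 0.9827, D 0.6897, E 0.6865, B 0.5427, F 0.5223, C 0.3080, G 0.2681.
The surplus seats go to H, D, E, B.

E 10, D 11, F 2, C 9, H 4, B 9, G 6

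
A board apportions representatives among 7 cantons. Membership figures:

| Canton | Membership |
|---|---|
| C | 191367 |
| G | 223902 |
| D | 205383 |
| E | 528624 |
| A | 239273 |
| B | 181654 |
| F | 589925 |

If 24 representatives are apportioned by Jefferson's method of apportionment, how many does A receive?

Standard divisor 2160128/24 ≈ 90005.333; standard quotas: C 2.126, G 2.488, D 2.282, E 5.873, A 2.658, B 2.018, F 6.554.
Rounding down gives 2, 2, 2, 5, 2, 2, 6 = 21 seats, so the divisor must be adjusted.
With modified divisor 77600: modified quotas C 2.466, G 2.885, D 2.647, E 6.812, A 3.083, B 2.341, F 7.602.
Rounding down: C 2, G 2, D 2, E 6, A 3, B 2, F 7 (total 24).
A receives 3.

3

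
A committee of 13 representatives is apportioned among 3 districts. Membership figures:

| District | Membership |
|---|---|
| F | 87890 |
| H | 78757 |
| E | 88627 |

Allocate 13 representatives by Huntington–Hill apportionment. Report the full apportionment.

F: 4; H: 4; E: 5

With divisor 19735: modified quotas F 4.454, H 3.991, E 4.491.
Geometric-mean thresholds: F √(4·5)=4.472, H √(3·4)=3.464, E √(4·5)=4.472.
Each quota rounded against its threshold gives F 4, H 4, E 5 (total 13).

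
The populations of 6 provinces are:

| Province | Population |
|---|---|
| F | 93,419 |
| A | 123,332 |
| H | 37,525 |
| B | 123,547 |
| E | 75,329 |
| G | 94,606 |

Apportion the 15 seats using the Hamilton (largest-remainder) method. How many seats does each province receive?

F: 3, A: 3, H: 1, B: 3, E: 2, G: 3

Standard divisor: 547758 ÷ 15 ≈ 36517.2.
Standard quotas: F 2.5582, A 3.3774, H 1.0276, B 3.3833, E 2.0628, G 2.5907.
Lower quotas: F 2, A 3, H 1, B 3, E 2, G 2 (sum 13, leaving 2 seats).
Remainders in descending order: G 0.5907, F 0.5582, B 0.3833, A 0.3774, E 0.0628, H 0.0276.
Largest remainders: G, F receive the extra seats.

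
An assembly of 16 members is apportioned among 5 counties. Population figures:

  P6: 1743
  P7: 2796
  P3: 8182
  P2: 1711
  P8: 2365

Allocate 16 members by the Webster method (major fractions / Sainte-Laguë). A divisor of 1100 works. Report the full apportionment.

With modified divisor 1100: modified quotas P6 1.585, P7 2.542, P3 7.438, P2 1.555, P8 2.150.
Rounding to the nearest integer: P6 2, P7 3, P3 7, P2 2, P8 2 (total 16).

P6=2, P7=3, P3=7, P2=2, P8=2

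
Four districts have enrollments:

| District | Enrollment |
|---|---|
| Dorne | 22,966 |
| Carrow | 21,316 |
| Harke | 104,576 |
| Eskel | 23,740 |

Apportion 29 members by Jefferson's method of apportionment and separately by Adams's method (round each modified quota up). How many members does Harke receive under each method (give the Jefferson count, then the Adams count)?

Jefferson: Dorne 4, Carrow 3, Harke 18, Eskel 4.
Adams: Dorne 4, Carrow 4, Harke 17, Eskel 4.
Harke gets 18 under Jefferson and 17 under Adams.

18 and 17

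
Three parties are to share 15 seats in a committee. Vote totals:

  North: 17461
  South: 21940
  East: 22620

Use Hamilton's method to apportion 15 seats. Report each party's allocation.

North: 4, South: 5, East: 6

The standard divisor is 62021/15 ≈ 4134.733.
Standard quotas: North 4.2230, South 5.3063, East 5.4707.
Lower quotas: North 4, South 5, East 5 (sum 14, leaving 1 seat).
Remainders in descending order: East 0.4707, South 0.3063, North 0.2230.
Largest remainder: East receives the extra seat.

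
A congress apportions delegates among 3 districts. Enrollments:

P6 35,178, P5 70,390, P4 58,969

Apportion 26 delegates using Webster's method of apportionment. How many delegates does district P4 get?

Standard divisor 164537/26 ≈ 6328.346; standard quotas: P6 5.559, P5 11.123, P4 9.318.
Rounding to the nearest integer gives P6 6, P5 11, P4 9 — total 26, matching the house size, so no adjustment is needed.
P4 receives 9.

9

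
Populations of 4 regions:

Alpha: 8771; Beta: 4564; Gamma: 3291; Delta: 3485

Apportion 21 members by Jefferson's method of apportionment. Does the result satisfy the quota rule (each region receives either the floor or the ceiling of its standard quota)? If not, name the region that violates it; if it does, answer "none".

none

Standard quotas: Alpha 9.159, Beta 4.766, Gamma 3.436, Delta 3.639.
Jefferson allocation: Alpha 10, Beta 5, Gamma 3, Delta 3.
Every allocation lies between the lower and upper quota.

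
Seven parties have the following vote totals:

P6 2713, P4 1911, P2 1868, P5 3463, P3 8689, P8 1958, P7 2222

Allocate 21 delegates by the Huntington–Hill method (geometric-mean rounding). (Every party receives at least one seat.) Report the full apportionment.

With divisor 1134: modified quotas P6 2.392, P4 1.685, P2 1.647, P5 3.054, P3 7.662, P8 1.727, P7 1.959.
Geometric-mean thresholds: P6 √(2·3)=2.449, P4 √(1·2)=1.414, P2 √(1·2)=1.414, P5 √(3·4)=3.464, P3 √(7·8)=7.483, P8 √(1·2)=1.414, P7 √(1·2)=1.414.
Each quota rounded against its threshold gives P6 2, P4 2, P2 2, P5 3, P3 8, P8 2, P7 2 (total 21).

P6=2, P4=2, P2=2, P5=3, P3=8, P8=2, P7=2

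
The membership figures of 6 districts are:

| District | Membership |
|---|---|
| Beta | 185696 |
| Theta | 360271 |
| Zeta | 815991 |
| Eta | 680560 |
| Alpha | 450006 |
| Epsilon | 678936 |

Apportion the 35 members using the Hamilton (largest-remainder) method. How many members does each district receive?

Beta=2; Theta=4; Zeta=9; Eta=8; Alpha=5; Epsilon=7

Standard divisor: 3171460 ÷ 35 ≈ 90613.143.
Standard quotas: Beta 2.0493, Theta 3.9759, Zeta 9.0052, Eta 7.5106, Alpha 4.9662, Epsilon 7.4927.
Lower quotas: Beta 2, Theta 3, Zeta 9, Eta 7, Alpha 4, Epsilon 7 (sum 32, leaving 3 seats).
Remainders in descending order: Theta 0.9759, Alpha 0.9662, Eta 0.5106, Epsilon 0.4927, Beta 0.0493, Zeta 0.0052.
Largest remainders: Theta, Alpha, Eta receive the extra seats.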